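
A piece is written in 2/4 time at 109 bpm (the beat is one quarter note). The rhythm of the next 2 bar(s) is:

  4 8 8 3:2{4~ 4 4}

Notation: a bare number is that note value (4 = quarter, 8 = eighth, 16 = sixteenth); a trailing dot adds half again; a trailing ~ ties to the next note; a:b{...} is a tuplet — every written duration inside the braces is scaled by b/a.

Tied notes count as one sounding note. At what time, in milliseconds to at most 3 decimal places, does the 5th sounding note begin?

1. 0.0ms @ 0 + 550.459ms (1)
2. 550.459ms @ 1 + 275.229ms (1/2)
3. 825.688ms @ 3/2 + 275.229ms (1/2)
4. 1100.917ms @ 2 + 733.945ms (4/3)
5. 1834.862ms @ 10/3 + 366.972ms (2/3)

note 5 onset = 10/3b = 1834.862ms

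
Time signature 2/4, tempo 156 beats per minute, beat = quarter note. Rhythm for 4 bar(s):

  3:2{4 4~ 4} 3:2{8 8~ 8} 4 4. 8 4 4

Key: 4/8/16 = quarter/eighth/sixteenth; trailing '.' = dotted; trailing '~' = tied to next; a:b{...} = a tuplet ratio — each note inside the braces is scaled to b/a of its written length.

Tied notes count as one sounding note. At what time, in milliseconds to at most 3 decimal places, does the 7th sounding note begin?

1. 0.0ms @ 0 + 256.41ms (2/3)
2. 256.41ms @ 2/3 + 512.821ms (4/3)
3. 769.231ms @ 2 + 128.205ms (1/3)
4. 897.436ms @ 7/3 + 256.41ms (2/3)
5. 1153.846ms @ 3 + 384.615ms (1)
6. 1538.462ms @ 4 + 576.923ms (3/2)
7. 2115.385ms @ 11/2 + 192.308ms (1/2)
8. 2307.692ms @ 6 + 384.615ms (1)
9. 2692.308ms @ 7 + 384.615ms (1)

note 7 onset = 11/2b = 2115.385ms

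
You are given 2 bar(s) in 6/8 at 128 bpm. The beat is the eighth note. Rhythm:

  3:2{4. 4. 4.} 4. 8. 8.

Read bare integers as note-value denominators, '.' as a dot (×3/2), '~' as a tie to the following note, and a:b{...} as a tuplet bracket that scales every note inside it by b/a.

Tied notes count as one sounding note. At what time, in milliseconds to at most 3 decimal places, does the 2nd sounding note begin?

note 2 onset = 2b = 937.5ms

1. 0.0ms @ 0 + 937.5ms (2)
2. 937.5ms @ 2 + 937.5ms (2)
3. 1875.0ms @ 4 + 937.5ms (2)
4. 2812.5ms @ 6 + 1406.25ms (3)
5. 4218.75ms @ 9 + 703.125ms (3/2)
6. 4921.875ms @ 21/2 + 703.125ms (3/2)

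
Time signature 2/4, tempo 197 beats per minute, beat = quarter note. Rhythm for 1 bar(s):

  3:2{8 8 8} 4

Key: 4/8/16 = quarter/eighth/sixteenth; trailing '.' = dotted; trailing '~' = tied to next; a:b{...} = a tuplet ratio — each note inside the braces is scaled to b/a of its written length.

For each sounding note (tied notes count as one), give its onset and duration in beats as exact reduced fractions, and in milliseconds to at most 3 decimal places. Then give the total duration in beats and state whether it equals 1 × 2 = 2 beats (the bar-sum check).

1) 0.0ms=0b +101.523ms=1/3b
2) 101.523ms=1/3b +101.523ms=1/3b
3) 203.046ms=2/3b +101.523ms=1/3b
4) 304.569ms=1b +304.569ms=1b
Σ=2b of 2 (197bpm 2/4) — PASS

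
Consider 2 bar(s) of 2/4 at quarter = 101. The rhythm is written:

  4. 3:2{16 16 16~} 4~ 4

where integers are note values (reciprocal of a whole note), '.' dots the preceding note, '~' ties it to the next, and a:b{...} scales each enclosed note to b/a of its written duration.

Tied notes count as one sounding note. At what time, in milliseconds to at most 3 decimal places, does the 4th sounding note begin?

1. 0.0ms @ 0 + 891.089ms (3/2)
2. 891.089ms @ 3/2 + 99.01ms (1/6)
3. 990.099ms @ 5/3 + 99.01ms (1/6)
4. 1089.109ms @ 11/6 + 1287.129ms (13/6)

note 4 onset = 11/6b = 1089.109ms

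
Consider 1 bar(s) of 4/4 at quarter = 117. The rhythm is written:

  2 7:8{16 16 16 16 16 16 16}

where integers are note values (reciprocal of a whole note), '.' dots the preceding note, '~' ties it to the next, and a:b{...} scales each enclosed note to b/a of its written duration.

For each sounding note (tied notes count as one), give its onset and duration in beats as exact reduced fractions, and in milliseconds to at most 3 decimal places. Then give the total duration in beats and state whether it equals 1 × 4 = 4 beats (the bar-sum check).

1) 0.0ms=0b +1025.641ms=2b
2) 1025.641ms=2b +146.52ms=2/7b
3) 1172.161ms=16/7b +146.52ms=2/7b
4) 1318.681ms=18/7b +146.52ms=2/7b
5) 1465.201ms=20/7b +146.52ms=2/7b
6) 1611.722ms=22/7b +146.52ms=2/7b
7) 1758.242ms=24/7b +146.52ms=2/7b
8) 1904.762ms=26/7b +146.52ms=2/7b
Σ=4b of 4 (117bpm 4/4) — PASS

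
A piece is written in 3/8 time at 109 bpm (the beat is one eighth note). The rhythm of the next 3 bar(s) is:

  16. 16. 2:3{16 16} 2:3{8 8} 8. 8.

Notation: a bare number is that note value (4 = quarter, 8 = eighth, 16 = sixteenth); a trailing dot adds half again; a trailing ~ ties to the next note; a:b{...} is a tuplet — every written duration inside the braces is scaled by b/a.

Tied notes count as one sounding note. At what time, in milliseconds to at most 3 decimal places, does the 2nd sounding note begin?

note 2 onset = 3/4b = 412.844ms

1. 0.0ms @ 0 + 412.844ms (3/4)
2. 412.844ms @ 3/4 + 412.844ms (3/4)
3. 825.688ms @ 3/2 + 412.844ms (3/4)
4. 1238.532ms @ 9/4 + 412.844ms (3/4)
5. 1651.376ms @ 3 + 825.688ms (3/2)
6. 2477.064ms @ 9/2 + 825.688ms (3/2)
7. 3302.752ms @ 6 + 825.688ms (3/2)
8. 4128.44ms @ 15/2 + 825.688ms (3/2)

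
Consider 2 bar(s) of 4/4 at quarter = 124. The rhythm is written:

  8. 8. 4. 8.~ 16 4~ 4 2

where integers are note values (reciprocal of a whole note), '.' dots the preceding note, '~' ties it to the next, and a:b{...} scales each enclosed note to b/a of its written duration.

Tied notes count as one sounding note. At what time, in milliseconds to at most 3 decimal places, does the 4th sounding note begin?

note 4 onset = 3b = 1451.613ms

1. 0.0ms @ 0 + 362.903ms (3/4)
2. 362.903ms @ 3/4 + 362.903ms (3/4)
3. 725.806ms @ 3/2 + 725.806ms (3/2)
4. 1451.613ms @ 3 + 483.871ms (1)
5. 1935.484ms @ 4 + 967.742ms (2)
6. 2903.226ms @ 6 + 967.742ms (2)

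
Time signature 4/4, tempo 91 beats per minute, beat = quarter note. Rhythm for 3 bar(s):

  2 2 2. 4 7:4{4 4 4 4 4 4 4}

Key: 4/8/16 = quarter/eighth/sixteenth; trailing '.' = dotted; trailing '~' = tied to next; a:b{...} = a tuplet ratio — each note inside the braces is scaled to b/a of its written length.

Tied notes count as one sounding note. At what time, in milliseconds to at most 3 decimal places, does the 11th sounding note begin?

1. 0.0ms @ 0 + 1318.681ms (2)
2. 1318.681ms @ 2 + 1318.681ms (2)
3. 2637.363ms @ 4 + 1978.022ms (3)
4. 4615.385ms @ 7 + 659.341ms (1)
5. 5274.725ms @ 8 + 376.766ms (4/7)
6. 5651.491ms @ 60/7 + 376.766ms (4/7)
7. 6028.257ms @ 64/7 + 376.766ms (4/7)
8. 6405.024ms @ 68/7 + 376.766ms (4/7)
9. 6781.79ms @ 72/7 + 376.766ms (4/7)
10. 7158.556ms @ 76/7 + 376.766ms (4/7)
11. 7535.322ms @ 80/7 + 376.766ms (4/7)

note 11 onset = 80/7b = 7535.322ms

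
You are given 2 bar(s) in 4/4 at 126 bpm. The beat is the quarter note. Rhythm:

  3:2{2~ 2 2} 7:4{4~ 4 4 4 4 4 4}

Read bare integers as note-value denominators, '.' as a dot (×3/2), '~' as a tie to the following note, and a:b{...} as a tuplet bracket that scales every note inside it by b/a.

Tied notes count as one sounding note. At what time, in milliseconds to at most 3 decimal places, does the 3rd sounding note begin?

note 3 onset = 4b = 1904.762ms

1. 0.0ms @ 0 + 1269.841ms (8/3)
2. 1269.841ms @ 8/3 + 634.921ms (4/3)
3. 1904.762ms @ 4 + 544.218ms (8/7)
4. 2448.98ms @ 36/7 + 272.109ms (4/7)
5. 2721.088ms @ 40/7 + 272.109ms (4/7)
6. 2993.197ms @ 44/7 + 272.109ms (4/7)
7. 3265.306ms @ 48/7 + 272.109ms (4/7)
8. 3537.415ms @ 52/7 + 272.109ms (4/7)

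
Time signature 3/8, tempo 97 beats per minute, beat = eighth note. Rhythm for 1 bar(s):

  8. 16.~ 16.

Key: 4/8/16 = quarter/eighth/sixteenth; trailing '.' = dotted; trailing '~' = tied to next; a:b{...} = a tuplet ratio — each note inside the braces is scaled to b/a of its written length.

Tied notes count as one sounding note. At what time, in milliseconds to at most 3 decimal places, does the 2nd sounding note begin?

note 2 onset = 3/2b = 927.835ms

1. 0.0ms @ 0 + 927.835ms (3/2)
2. 927.835ms @ 3/2 + 927.835ms (3/2)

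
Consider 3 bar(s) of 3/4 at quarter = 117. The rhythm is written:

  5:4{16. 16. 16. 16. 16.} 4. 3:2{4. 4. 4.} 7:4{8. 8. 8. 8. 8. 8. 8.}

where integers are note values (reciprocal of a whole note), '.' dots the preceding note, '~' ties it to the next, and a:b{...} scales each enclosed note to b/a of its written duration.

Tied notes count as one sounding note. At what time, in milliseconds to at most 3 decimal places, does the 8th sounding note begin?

1. 0.0ms @ 0 + 153.846ms (3/10)
2. 153.846ms @ 3/10 + 153.846ms (3/10)
3. 307.692ms @ 3/5 + 153.846ms (3/10)
4. 461.538ms @ 9/10 + 153.846ms (3/10)
5. 615.385ms @ 6/5 + 153.846ms (3/10)
6. 769.231ms @ 3/2 + 769.231ms (3/2)
7. 1538.462ms @ 3 + 512.821ms (1)
8. 2051.282ms @ 4 + 512.821ms (1)
9. 2564.103ms @ 5 + 512.821ms (1)
10. 3076.923ms @ 6 + 219.78ms (3/7)
11. 3296.703ms @ 45/7 + 219.78ms (3/7)
12. 3516.484ms @ 48/7 + 219.78ms (3/7)
13. 3736.264ms @ 51/7 + 219.78ms (3/7)
14. 3956.044ms @ 54/7 + 219.78ms (3/7)
15. 4175.824ms @ 57/7 + 219.78ms (3/7)
16. 4395.604ms @ 60/7 + 219.78ms (3/7)

note 8 onset = 4b = 2051.282ms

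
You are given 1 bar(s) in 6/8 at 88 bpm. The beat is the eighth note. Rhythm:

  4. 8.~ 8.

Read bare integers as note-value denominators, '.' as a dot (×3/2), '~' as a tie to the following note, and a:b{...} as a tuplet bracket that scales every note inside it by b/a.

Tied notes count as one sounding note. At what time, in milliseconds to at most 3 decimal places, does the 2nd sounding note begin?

note 2 onset = 3b = 2045.455ms

1. 0.0ms @ 0 + 2045.455ms (3)
2. 2045.455ms @ 3 + 2045.455ms (3)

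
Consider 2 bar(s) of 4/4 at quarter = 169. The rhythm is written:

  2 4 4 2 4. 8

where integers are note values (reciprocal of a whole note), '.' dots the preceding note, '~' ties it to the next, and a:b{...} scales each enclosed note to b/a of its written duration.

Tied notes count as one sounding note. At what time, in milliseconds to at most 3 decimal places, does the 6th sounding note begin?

note 6 onset = 15/2b = 2662.722ms

1. 0.0ms @ 0 + 710.059ms (2)
2. 710.059ms @ 2 + 355.03ms (1)
3. 1065.089ms @ 3 + 355.03ms (1)
4. 1420.118ms @ 4 + 710.059ms (2)
5. 2130.178ms @ 6 + 532.544ms (3/2)
6. 2662.722ms @ 15/2 + 177.515ms (1/2)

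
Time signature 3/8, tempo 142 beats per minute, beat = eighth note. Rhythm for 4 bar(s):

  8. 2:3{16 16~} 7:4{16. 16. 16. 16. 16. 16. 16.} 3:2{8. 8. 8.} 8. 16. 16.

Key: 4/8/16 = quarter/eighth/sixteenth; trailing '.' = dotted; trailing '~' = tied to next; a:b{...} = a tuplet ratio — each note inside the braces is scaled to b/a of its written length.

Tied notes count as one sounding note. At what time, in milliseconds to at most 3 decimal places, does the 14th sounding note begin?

note 14 onset = 21/2b = 4436.62ms

1. 0.0ms @ 0 + 633.803ms (3/2)
2. 633.803ms @ 3/2 + 316.901ms (3/4)
3. 950.704ms @ 9/4 + 497.988ms (33/28)
4. 1448.692ms @ 24/7 + 181.087ms (3/7)
5. 1629.779ms @ 27/7 + 181.087ms (3/7)
6. 1810.865ms @ 30/7 + 181.087ms (3/7)
7. 1991.952ms @ 33/7 + 181.087ms (3/7)
8. 2173.038ms @ 36/7 + 181.087ms (3/7)
9. 2354.125ms @ 39/7 + 181.087ms (3/7)
10. 2535.211ms @ 6 + 422.535ms (1)
11. 2957.746ms @ 7 + 422.535ms (1)
12. 3380.282ms @ 8 + 422.535ms (1)
13. 3802.817ms @ 9 + 633.803ms (3/2)
14. 4436.62ms @ 21/2 + 316.901ms (3/4)
15. 4753.521ms @ 45/4 + 316.901ms (3/4)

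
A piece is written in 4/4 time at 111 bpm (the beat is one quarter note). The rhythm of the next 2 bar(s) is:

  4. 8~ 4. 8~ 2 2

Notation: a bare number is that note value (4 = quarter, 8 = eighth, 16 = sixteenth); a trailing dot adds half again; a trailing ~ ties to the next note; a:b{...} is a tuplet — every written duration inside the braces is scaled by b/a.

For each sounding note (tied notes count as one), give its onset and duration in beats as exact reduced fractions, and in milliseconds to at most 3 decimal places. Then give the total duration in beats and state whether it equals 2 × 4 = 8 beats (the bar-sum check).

1) 0.0ms=0b +810.811ms=3/2b
2) 810.811ms=3/2b +1081.081ms=2b
3) 1891.892ms=7/2b +1351.351ms=5/2b
4) 3243.243ms=6b +1081.081ms=2b
Σ=8b of 8 (111bpm 4/4) — PASS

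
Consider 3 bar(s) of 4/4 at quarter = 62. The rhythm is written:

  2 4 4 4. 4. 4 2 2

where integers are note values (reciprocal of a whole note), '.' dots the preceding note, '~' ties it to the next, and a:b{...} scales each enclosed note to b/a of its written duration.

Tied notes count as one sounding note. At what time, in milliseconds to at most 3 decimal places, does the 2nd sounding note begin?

1. 0.0ms @ 0 + 1935.484ms (2)
2. 1935.484ms @ 2 + 967.742ms (1)
3. 2903.226ms @ 3 + 967.742ms (1)
4. 3870.968ms @ 4 + 1451.613ms (3/2)
5. 5322.581ms @ 11/2 + 1451.613ms (3/2)
6. 6774.194ms @ 7 + 967.742ms (1)
7. 7741.935ms @ 8 + 1935.484ms (2)
8. 9677.419ms @ 10 + 1935.484ms (2)

note 2 onset = 2b = 1935.484ms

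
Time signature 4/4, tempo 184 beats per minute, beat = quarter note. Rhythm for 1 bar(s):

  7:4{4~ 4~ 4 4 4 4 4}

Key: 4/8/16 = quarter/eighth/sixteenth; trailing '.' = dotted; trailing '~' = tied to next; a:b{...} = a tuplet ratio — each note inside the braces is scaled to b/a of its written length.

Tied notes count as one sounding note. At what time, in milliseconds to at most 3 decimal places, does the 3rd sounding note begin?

1. 0.0ms @ 0 + 559.006ms (12/7)
2. 559.006ms @ 12/7 + 186.335ms (4/7)
3. 745.342ms @ 16/7 + 186.335ms (4/7)
4. 931.677ms @ 20/7 + 186.335ms (4/7)
5. 1118.012ms @ 24/7 + 186.335ms (4/7)

note 3 onset = 16/7b = 745.342ms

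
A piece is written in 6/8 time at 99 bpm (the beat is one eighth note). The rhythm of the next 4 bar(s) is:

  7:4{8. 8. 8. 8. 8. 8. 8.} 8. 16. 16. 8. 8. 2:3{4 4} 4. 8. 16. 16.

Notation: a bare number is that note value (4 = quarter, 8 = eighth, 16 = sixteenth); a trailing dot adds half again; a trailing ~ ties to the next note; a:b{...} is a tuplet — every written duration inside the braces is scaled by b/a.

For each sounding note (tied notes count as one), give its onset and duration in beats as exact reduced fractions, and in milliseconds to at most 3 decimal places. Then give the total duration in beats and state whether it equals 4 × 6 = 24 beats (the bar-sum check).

1) 0.0ms=0b +519.481ms=6/7b
2) 519.481ms=6/7b +519.481ms=6/7b
3) 1038.961ms=12/7b +519.481ms=6/7b
4) 1558.442ms=18/7b +519.481ms=6/7b
5) 2077.922ms=24/7b +519.481ms=6/7b
6) 2597.403ms=30/7b +519.481ms=6/7b
7) 3116.883ms=36/7b +519.481ms=6/7b
8) 3636.364ms=6b +909.091ms=3/2b
9) 4545.455ms=15/2b +454.545ms=3/4b
10) 5000.0ms=33/4b +454.545ms=3/4b
11) 5454.545ms=9b +909.091ms=3/2b
12) 6363.636ms=21/2b +909.091ms=3/2b
13) 7272.727ms=12b +1818.182ms=3b
14) 9090.909ms=15b +1818.182ms=3b
15) 10909.091ms=18b +1818.182ms=3b
16) 12727.273ms=21b +909.091ms=3/2b
17) 13636.364ms=45/2b +454.545ms=3/4b
18) 14090.909ms=93/4b +454.545ms=3/4b
Σ=24b of 24 (99bpm 6/8) — PASS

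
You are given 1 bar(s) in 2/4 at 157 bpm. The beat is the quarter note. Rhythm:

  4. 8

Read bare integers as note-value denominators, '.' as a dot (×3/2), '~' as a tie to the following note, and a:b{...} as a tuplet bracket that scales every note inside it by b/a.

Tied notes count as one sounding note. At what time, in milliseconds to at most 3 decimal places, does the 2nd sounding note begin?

note 2 onset = 3/2b = 573.248ms

1. 0.0ms @ 0 + 573.248ms (3/2)
2. 573.248ms @ 3/2 + 191.083ms (1/2)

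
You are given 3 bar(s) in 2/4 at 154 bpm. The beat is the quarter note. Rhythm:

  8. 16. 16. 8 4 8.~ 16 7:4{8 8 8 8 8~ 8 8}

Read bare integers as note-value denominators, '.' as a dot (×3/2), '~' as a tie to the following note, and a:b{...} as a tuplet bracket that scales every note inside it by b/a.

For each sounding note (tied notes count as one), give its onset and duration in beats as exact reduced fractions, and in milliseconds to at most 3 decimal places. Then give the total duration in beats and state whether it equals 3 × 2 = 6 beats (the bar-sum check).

1) 0.0ms=0b +292.208ms=3/4b
2) 292.208ms=3/4b +146.104ms=3/8b
3) 438.312ms=9/8b +146.104ms=3/8b
4) 584.416ms=3/2b +194.805ms=1/2b
5) 779.221ms=2b +389.61ms=1b
6) 1168.831ms=3b +389.61ms=1b
7) 1558.442ms=4b +111.317ms=2/7b
8) 1669.759ms=30/7b +111.317ms=2/7b
9) 1781.076ms=32/7b +111.317ms=2/7b
10) 1892.393ms=34/7b +111.317ms=2/7b
11) 2003.711ms=36/7b +222.635ms=4/7b
12) 2226.345ms=40/7b +111.317ms=2/7b
Σ=6b of 6 (154bpm 2/4) — PASS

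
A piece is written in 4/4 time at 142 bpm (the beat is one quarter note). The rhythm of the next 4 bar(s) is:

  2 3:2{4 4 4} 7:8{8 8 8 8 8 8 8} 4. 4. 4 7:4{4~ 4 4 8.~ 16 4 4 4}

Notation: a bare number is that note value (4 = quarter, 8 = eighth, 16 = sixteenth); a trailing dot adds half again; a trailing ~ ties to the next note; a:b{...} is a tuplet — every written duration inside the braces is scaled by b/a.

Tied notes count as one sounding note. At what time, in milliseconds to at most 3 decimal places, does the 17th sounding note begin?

note 17 onset = 96/7b = 5794.769ms

1. 0.0ms @ 0 + 845.07ms (2)
2. 845.07ms @ 2 + 281.69ms (2/3)
3. 1126.761ms @ 8/3 + 281.69ms (2/3)
4. 1408.451ms @ 10/3 + 281.69ms (2/3)
5. 1690.141ms @ 4 + 241.449ms (4/7)
6. 1931.59ms @ 32/7 + 241.449ms (4/7)
7. 2173.038ms @ 36/7 + 241.449ms (4/7)
8. 2414.487ms @ 40/7 + 241.449ms (4/7)
9. 2655.936ms @ 44/7 + 241.449ms (4/7)
10. 2897.384ms @ 48/7 + 241.449ms (4/7)
11. 3138.833ms @ 52/7 + 241.449ms (4/7)
12. 3380.282ms @ 8 + 633.803ms (3/2)
13. 4014.085ms @ 19/2 + 633.803ms (3/2)
14. 4647.887ms @ 11 + 422.535ms (1)
15. 5070.423ms @ 12 + 482.897ms (8/7)
16. 5553.32ms @ 92/7 + 241.449ms (4/7)
17. 5794.769ms @ 96/7 + 241.449ms (4/7)
18. 6036.217ms @ 100/7 + 241.449ms (4/7)
19. 6277.666ms @ 104/7 + 241.449ms (4/7)
20. 6519.115ms @ 108/7 + 241.449ms (4/7)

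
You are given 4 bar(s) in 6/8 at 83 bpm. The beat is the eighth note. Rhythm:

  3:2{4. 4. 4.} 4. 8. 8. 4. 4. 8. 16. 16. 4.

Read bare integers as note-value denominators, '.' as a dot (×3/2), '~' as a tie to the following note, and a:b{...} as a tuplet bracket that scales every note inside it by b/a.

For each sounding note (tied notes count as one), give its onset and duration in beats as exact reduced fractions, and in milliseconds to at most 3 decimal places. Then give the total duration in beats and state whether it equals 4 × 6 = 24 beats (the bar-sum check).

1) 0.0ms=0b +1445.783ms=2b
2) 1445.783ms=2b +1445.783ms=2b
3) 2891.566ms=4b +1445.783ms=2b
4) 4337.349ms=6b +2168.675ms=3b
5) 6506.024ms=9b +1084.337ms=3/2b
6) 7590.361ms=21/2b +1084.337ms=3/2b
7) 8674.699ms=12b +2168.675ms=3b
8) 10843.373ms=15b +2168.675ms=3b
9) 13012.048ms=18b +1084.337ms=3/2b
10) 14096.386ms=39/2b +542.169ms=3/4b
11) 14638.554ms=81/4b +542.169ms=3/4b
12) 15180.723ms=21b +2168.675ms=3b
Σ=24b of 24 (83bpm 6/8) — PASS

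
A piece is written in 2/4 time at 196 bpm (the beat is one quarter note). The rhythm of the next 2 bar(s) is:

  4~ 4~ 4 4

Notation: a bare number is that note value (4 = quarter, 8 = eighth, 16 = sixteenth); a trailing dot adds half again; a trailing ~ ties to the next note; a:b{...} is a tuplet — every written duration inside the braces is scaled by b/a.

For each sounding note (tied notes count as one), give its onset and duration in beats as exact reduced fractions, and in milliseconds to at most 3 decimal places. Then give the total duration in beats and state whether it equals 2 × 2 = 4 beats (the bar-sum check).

1) 0.0ms=0b +918.367ms=3b
2) 918.367ms=3b +306.122ms=1b
Σ=4b of 4 (196bpm 2/4) — PASS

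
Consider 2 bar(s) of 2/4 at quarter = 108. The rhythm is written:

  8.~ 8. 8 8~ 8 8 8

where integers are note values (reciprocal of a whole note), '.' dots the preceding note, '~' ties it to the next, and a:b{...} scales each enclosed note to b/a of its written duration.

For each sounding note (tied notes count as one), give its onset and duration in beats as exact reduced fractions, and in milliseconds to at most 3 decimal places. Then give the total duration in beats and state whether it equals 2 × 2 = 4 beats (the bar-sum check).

1) 0.0ms=0b +833.333ms=3/2b
2) 833.333ms=3/2b +277.778ms=1/2b
3) 1111.111ms=2b +555.556ms=1b
4) 1666.667ms=3b +277.778ms=1/2b
5) 1944.444ms=7/2b +277.778ms=1/2b
Σ=4b of 4 (108bpm 2/4) — PASS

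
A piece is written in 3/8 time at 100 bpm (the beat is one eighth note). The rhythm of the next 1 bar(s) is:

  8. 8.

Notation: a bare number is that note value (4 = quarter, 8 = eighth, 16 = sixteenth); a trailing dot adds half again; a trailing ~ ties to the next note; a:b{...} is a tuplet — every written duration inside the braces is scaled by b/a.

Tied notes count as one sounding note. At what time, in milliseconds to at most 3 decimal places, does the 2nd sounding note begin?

note 2 onset = 3/2b = 900.0ms

1. 0.0ms @ 0 + 900.0ms (3/2)
2. 900.0ms @ 3/2 + 900.0ms (3/2)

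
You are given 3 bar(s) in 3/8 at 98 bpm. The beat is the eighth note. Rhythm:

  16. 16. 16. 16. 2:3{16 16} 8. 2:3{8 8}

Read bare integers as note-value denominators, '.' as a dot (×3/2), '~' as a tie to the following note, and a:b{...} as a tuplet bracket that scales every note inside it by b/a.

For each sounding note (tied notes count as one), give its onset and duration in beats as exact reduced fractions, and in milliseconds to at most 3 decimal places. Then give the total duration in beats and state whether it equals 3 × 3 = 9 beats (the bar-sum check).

1) 0.0ms=0b +459.184ms=3/4b
2) 459.184ms=3/4b +459.184ms=3/4b
3) 918.367ms=3/2b +459.184ms=3/4b
4) 1377.551ms=9/4b +459.184ms=3/4b
5) 1836.735ms=3b +459.184ms=3/4b
6) 2295.918ms=15/4b +459.184ms=3/4b
7) 2755.102ms=9/2b +918.367ms=3/2b
8) 3673.469ms=6b +918.367ms=3/2b
9) 4591.837ms=15/2b +918.367ms=3/2b
Σ=9b of 9 (98bpm 3/8) — PASS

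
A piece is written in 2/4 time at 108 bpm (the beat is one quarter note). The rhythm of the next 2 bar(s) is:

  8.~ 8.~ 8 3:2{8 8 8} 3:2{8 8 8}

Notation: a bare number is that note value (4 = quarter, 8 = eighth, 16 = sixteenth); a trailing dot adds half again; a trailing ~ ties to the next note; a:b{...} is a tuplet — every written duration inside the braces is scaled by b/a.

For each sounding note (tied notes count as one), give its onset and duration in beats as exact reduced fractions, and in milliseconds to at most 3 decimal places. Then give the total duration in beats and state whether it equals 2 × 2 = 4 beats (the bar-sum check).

1) 0.0ms=0b +1111.111ms=2b
2) 1111.111ms=2b +185.185ms=1/3b
3) 1296.296ms=7/3b +185.185ms=1/3b
4) 1481.481ms=8/3b +185.185ms=1/3b
5) 1666.667ms=3b +185.185ms=1/3b
6) 1851.852ms=10/3b +185.185ms=1/3b
7) 2037.037ms=11/3b +185.185ms=1/3b
Σ=4b of 4 (108bpm 2/4) — PASS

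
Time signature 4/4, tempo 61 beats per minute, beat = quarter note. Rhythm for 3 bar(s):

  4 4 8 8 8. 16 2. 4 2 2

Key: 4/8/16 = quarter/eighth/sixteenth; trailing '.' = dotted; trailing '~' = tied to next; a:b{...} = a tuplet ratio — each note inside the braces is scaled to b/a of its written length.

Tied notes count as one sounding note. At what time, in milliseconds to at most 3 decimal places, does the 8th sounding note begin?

note 8 onset = 7b = 6885.246ms

1. 0.0ms @ 0 + 983.607ms (1)
2. 983.607ms @ 1 + 983.607ms (1)
3. 1967.213ms @ 2 + 491.803ms (1/2)
4. 2459.016ms @ 5/2 + 491.803ms (1/2)
5. 2950.82ms @ 3 + 737.705ms (3/4)
6. 3688.525ms @ 15/4 + 245.902ms (1/4)
7. 3934.426ms @ 4 + 2950.82ms (3)
8. 6885.246ms @ 7 + 983.607ms (1)
9. 7868.852ms @ 8 + 1967.213ms (2)
10. 9836.066ms @ 10 + 1967.213ms (2)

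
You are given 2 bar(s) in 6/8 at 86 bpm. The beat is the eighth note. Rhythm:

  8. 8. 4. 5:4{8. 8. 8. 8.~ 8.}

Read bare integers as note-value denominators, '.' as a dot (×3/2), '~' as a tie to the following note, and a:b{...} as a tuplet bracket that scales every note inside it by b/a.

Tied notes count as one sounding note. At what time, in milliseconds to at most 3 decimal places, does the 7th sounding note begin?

1. 0.0ms @ 0 + 1046.512ms (3/2)
2. 1046.512ms @ 3/2 + 1046.512ms (3/2)
3. 2093.023ms @ 3 + 2093.023ms (3)
4. 4186.047ms @ 6 + 837.209ms (6/5)
5. 5023.256ms @ 36/5 + 837.209ms (6/5)
6. 5860.465ms @ 42/5 + 837.209ms (6/5)
7. 6697.674ms @ 48/5 + 1674.419ms (12/5)

note 7 onset = 48/5b = 6697.674ms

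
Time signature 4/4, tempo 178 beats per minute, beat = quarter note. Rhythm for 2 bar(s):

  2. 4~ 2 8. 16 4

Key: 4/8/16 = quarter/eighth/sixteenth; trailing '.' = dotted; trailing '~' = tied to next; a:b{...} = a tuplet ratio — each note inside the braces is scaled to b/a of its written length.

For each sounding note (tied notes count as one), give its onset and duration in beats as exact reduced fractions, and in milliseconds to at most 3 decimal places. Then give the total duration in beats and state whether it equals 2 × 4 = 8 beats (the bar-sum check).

1) 0.0ms=0b +1011.236ms=3b
2) 1011.236ms=3b +1011.236ms=3b
3) 2022.472ms=6b +252.809ms=3/4b
4) 2275.281ms=27/4b +84.27ms=1/4b
5) 2359.551ms=7b +337.079ms=1b
Σ=8b of 8 (178bpm 4/4) — PASS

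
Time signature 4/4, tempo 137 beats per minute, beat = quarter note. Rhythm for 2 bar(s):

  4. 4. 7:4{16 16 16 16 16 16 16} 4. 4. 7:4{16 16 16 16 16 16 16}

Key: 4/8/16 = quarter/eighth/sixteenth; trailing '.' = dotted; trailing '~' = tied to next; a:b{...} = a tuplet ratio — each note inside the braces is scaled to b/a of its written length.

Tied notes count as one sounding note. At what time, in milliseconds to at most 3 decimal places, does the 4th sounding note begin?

1. 0.0ms @ 0 + 656.934ms (3/2)
2. 656.934ms @ 3/2 + 656.934ms (3/2)
3. 1313.869ms @ 3 + 62.565ms (1/7)
4. 1376.434ms @ 22/7 + 62.565ms (1/7)
5. 1438.999ms @ 23/7 + 62.565ms (1/7)
6. 1501.564ms @ 24/7 + 62.565ms (1/7)
7. 1564.129ms @ 25/7 + 62.565ms (1/7)
8. 1626.694ms @ 26/7 + 62.565ms (1/7)
9. 1689.26ms @ 27/7 + 62.565ms (1/7)
10. 1751.825ms @ 4 + 656.934ms (3/2)
11. 2408.759ms @ 11/2 + 656.934ms (3/2)
12. 3065.693ms @ 7 + 62.565ms (1/7)
13. 3128.259ms @ 50/7 + 62.565ms (1/7)
14. 3190.824ms @ 51/7 + 62.565ms (1/7)
15. 3253.389ms @ 52/7 + 62.565ms (1/7)
16. 3315.954ms @ 53/7 + 62.565ms (1/7)
17. 3378.519ms @ 54/7 + 62.565ms (1/7)
18. 3441.084ms @ 55/7 + 62.565ms (1/7)

note 4 onset = 22/7b = 1376.434ms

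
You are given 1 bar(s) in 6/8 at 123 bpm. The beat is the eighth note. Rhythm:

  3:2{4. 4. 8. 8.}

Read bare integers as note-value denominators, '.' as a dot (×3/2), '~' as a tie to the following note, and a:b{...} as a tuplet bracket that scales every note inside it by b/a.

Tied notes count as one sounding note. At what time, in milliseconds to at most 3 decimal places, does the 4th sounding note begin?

note 4 onset = 5b = 2439.024ms

1. 0.0ms @ 0 + 975.61ms (2)
2. 975.61ms @ 2 + 975.61ms (2)
3. 1951.22ms @ 4 + 487.805ms (1)
4. 2439.024ms @ 5 + 487.805ms (1)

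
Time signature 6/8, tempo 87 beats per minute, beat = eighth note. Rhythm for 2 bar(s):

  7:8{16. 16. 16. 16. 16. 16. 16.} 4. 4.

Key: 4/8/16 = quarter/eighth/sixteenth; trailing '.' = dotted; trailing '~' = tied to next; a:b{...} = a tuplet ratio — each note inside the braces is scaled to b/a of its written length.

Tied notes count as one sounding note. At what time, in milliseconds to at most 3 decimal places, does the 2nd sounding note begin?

note 2 onset = 6/7b = 591.133ms

1. 0.0ms @ 0 + 591.133ms (6/7)
2. 591.133ms @ 6/7 + 591.133ms (6/7)
3. 1182.266ms @ 12/7 + 591.133ms (6/7)
4. 1773.399ms @ 18/7 + 591.133ms (6/7)
5. 2364.532ms @ 24/7 + 591.133ms (6/7)
6. 2955.665ms @ 30/7 + 591.133ms (6/7)
7. 3546.798ms @ 36/7 + 591.133ms (6/7)
8. 4137.931ms @ 6 + 2068.966ms (3)
9. 6206.897ms @ 9 + 2068.966ms (3)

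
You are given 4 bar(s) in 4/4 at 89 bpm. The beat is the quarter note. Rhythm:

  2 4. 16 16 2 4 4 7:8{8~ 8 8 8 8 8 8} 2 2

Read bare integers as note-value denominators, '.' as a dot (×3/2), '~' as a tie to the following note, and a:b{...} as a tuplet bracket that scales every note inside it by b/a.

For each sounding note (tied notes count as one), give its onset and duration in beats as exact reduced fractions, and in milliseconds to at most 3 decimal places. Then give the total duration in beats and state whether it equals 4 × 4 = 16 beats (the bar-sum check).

1) 0.0ms=0b +1348.315ms=2b
2) 1348.315ms=2b +1011.236ms=3/2b
3) 2359.551ms=7/2b +168.539ms=1/4b
4) 2528.09ms=15/4b +168.539ms=1/4b
5) 2696.629ms=4b +1348.315ms=2b
6) 4044.944ms=6b +674.157ms=1b
7) 4719.101ms=7b +674.157ms=1b
8) 5393.258ms=8b +770.465ms=8/7b
9) 6163.724ms=64/7b +385.233ms=4/7b
10) 6548.957ms=68/7b +385.233ms=4/7b
11) 6934.189ms=72/7b +385.233ms=4/7b
12) 7319.422ms=76/7b +385.233ms=4/7b
13) 7704.655ms=80/7b +385.233ms=4/7b
14) 8089.888ms=12b +1348.315ms=2b
15) 9438.202ms=14b +1348.315ms=2b
Σ=16b of 16 (89bpm 4/4) — PASS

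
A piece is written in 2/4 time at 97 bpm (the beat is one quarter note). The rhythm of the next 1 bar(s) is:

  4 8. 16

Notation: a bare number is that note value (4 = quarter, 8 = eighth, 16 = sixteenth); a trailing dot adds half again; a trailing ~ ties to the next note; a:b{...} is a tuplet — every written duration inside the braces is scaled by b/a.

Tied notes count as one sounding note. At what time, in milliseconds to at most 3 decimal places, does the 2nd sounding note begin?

note 2 onset = 1b = 618.557ms

1. 0.0ms @ 0 + 618.557ms (1)
2. 618.557ms @ 1 + 463.918ms (3/4)
3. 1082.474ms @ 7/4 + 154.639ms (1/4)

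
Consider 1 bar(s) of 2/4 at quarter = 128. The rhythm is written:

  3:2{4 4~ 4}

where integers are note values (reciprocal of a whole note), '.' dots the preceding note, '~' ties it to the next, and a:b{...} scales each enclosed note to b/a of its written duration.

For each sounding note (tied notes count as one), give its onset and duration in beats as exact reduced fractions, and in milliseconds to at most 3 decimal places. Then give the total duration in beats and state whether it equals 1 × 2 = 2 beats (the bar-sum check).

1) 0.0ms=0b +312.5ms=2/3b
2) 312.5ms=2/3b +625.0ms=4/3b
Σ=2b of 2 (128bpm 2/4) — PASS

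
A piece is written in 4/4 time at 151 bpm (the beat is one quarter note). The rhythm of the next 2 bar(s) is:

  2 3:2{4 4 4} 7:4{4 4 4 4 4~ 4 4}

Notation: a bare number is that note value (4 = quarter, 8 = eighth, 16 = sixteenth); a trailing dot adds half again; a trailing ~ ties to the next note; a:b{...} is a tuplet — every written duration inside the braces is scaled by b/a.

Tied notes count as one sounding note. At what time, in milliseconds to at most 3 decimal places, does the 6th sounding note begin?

1. 0.0ms @ 0 + 794.702ms (2)
2. 794.702ms @ 2 + 264.901ms (2/3)
3. 1059.603ms @ 8/3 + 264.901ms (2/3)
4. 1324.503ms @ 10/3 + 264.901ms (2/3)
5. 1589.404ms @ 4 + 227.058ms (4/7)
6. 1816.462ms @ 32/7 + 227.058ms (4/7)
7. 2043.519ms @ 36/7 + 227.058ms (4/7)
8. 2270.577ms @ 40/7 + 227.058ms (4/7)
9. 2497.635ms @ 44/7 + 454.115ms (8/7)
10. 2951.75ms @ 52/7 + 227.058ms (4/7)

note 6 onset = 32/7b = 1816.462ms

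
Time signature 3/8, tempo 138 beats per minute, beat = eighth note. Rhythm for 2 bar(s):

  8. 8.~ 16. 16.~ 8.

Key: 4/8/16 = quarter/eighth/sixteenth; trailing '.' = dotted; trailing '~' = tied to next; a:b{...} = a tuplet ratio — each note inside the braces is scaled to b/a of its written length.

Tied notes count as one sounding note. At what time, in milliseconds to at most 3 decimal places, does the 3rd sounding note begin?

note 3 onset = 15/4b = 1630.435ms

1. 0.0ms @ 0 + 652.174ms (3/2)
2. 652.174ms @ 3/2 + 978.261ms (9/4)
3. 1630.435ms @ 15/4 + 978.261ms (9/4)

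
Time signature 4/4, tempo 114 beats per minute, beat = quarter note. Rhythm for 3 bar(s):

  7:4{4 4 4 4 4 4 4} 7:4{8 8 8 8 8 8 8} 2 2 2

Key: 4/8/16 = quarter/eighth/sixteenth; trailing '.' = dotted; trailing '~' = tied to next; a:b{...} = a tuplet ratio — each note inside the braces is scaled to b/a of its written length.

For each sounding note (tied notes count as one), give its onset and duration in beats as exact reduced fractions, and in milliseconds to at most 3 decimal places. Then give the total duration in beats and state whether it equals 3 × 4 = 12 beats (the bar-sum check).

1) 0.0ms=0b +300.752ms=4/7b
2) 300.752ms=4/7b +300.752ms=4/7b
3) 601.504ms=8/7b +300.752ms=4/7b
4) 902.256ms=12/7b +300.752ms=4/7b
5) 1203.008ms=16/7b +300.752ms=4/7b
6) 1503.759ms=20/7b +300.752ms=4/7b
7) 1804.511ms=24/7b +300.752ms=4/7b
8) 2105.263ms=4b +150.376ms=2/7b
9) 2255.639ms=30/7b +150.376ms=2/7b
10) 2406.015ms=32/7b +150.376ms=2/7b
11) 2556.391ms=34/7b +150.376ms=2/7b
12) 2706.767ms=36/7b +150.376ms=2/7b
13) 2857.143ms=38/7b +150.376ms=2/7b
14) 3007.519ms=40/7b +150.376ms=2/7b
15) 3157.895ms=6b +1052.632ms=2b
16) 4210.526ms=8b +1052.632ms=2b
17) 5263.158ms=10b +1052.632ms=2b
Σ=12b of 12 (114bpm 4/4) — PASS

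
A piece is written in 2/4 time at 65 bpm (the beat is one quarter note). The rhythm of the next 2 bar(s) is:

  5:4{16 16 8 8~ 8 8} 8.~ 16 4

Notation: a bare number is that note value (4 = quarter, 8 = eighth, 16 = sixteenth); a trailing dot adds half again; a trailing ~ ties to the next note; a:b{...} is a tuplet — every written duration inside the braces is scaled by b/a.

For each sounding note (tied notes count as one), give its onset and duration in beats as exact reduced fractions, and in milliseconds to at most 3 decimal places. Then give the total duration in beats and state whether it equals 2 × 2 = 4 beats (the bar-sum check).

1) 0.0ms=0b +184.615ms=1/5b
2) 184.615ms=1/5b +184.615ms=1/5b
3) 369.231ms=2/5b +369.231ms=2/5b
4) 738.462ms=4/5b +738.462ms=4/5b
5) 1476.923ms=8/5b +369.231ms=2/5b
6) 1846.154ms=2b +923.077ms=1b
7) 2769.231ms=3b +923.077ms=1b
Σ=4b of 4 (65bpm 2/4) — PASS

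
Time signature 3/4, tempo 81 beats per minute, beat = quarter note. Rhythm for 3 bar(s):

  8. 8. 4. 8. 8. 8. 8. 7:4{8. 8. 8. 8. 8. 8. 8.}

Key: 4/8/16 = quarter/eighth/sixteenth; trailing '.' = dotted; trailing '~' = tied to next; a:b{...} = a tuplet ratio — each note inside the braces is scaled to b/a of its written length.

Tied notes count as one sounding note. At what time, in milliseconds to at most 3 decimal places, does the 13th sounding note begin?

note 13 onset = 57/7b = 6031.746ms

1. 0.0ms @ 0 + 555.556ms (3/4)
2. 555.556ms @ 3/4 + 555.556ms (3/4)
3. 1111.111ms @ 3/2 + 1111.111ms (3/2)
4. 2222.222ms @ 3 + 555.556ms (3/4)
5. 2777.778ms @ 15/4 + 555.556ms (3/4)
6. 3333.333ms @ 9/2 + 555.556ms (3/4)
7. 3888.889ms @ 21/4 + 555.556ms (3/4)
8. 4444.444ms @ 6 + 317.46ms (3/7)
9. 4761.905ms @ 45/7 + 317.46ms (3/7)
10. 5079.365ms @ 48/7 + 317.46ms (3/7)
11. 5396.825ms @ 51/7 + 317.46ms (3/7)
12. 5714.286ms @ 54/7 + 317.46ms (3/7)
13. 6031.746ms @ 57/7 + 317.46ms (3/7)
14. 6349.206ms @ 60/7 + 317.46ms (3/7)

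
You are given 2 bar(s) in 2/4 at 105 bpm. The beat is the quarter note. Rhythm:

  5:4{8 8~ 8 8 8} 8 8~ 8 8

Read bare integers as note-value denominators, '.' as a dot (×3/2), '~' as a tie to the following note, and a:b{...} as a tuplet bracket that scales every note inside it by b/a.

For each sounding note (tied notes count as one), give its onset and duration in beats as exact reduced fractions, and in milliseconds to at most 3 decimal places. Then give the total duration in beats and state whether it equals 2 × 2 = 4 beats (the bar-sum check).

1) 0.0ms=0b +228.571ms=2/5b
2) 228.571ms=2/5b +457.143ms=4/5b
3) 685.714ms=6/5b +228.571ms=2/5b
4) 914.286ms=8/5b +228.571ms=2/5b
5) 1142.857ms=2b +285.714ms=1/2b
6) 1428.571ms=5/2b +571.429ms=1b
7) 2000.0ms=7/2b +285.714ms=1/2b
Σ=4b of 4 (105bpm 2/4) — PASS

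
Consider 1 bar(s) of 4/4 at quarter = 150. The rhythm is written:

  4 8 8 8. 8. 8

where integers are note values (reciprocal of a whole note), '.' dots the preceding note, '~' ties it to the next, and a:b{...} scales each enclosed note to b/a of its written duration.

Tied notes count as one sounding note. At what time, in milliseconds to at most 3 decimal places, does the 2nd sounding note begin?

1. 0.0ms @ 0 + 400.0ms (1)
2. 400.0ms @ 1 + 200.0ms (1/2)
3. 600.0ms @ 3/2 + 200.0ms (1/2)
4. 800.0ms @ 2 + 300.0ms (3/4)
5. 1100.0ms @ 11/4 + 300.0ms (3/4)
6. 1400.0ms @ 7/2 + 200.0ms (1/2)

note 2 onset = 1b = 400.0ms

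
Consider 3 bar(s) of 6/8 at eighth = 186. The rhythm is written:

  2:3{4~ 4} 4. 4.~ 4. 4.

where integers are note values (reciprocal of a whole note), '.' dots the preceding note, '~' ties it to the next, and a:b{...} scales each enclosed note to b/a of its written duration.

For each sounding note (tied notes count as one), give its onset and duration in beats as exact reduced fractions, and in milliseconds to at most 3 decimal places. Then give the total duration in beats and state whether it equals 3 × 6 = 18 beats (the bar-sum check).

1) 0.0ms=0b +1935.484ms=6b
2) 1935.484ms=6b +967.742ms=3b
3) 2903.226ms=9b +1935.484ms=6b
4) 4838.71ms=15b +967.742ms=3b
Σ=18b of 18 (186bpm 6/8) — PASS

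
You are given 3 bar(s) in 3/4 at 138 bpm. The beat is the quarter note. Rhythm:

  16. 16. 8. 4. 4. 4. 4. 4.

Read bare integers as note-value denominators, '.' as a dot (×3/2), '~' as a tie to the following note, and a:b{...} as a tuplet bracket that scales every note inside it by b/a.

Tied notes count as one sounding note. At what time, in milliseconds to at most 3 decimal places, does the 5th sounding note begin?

1. 0.0ms @ 0 + 163.043ms (3/8)
2. 163.043ms @ 3/8 + 163.043ms (3/8)
3. 326.087ms @ 3/4 + 326.087ms (3/4)
4. 652.174ms @ 3/2 + 652.174ms (3/2)
5. 1304.348ms @ 3 + 652.174ms (3/2)
6. 1956.522ms @ 9/2 + 652.174ms (3/2)
7. 2608.696ms @ 6 + 652.174ms (3/2)
8. 3260.87ms @ 15/2 + 652.174ms (3/2)

note 5 onset = 3b = 1304.348ms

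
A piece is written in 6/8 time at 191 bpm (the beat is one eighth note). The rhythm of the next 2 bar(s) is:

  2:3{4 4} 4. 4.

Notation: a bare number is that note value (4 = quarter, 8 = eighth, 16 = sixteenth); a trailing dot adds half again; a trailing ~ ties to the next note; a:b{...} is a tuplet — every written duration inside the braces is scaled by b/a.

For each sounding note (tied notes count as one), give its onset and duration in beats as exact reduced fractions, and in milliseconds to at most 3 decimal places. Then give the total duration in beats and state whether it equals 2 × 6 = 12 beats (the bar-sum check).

1) 0.0ms=0b +942.408ms=3b
2) 942.408ms=3b +942.408ms=3b
3) 1884.817ms=6b +942.408ms=3b
4) 2827.225ms=9b +942.408ms=3b
Σ=12b of 12 (191bpm 6/8) — PASS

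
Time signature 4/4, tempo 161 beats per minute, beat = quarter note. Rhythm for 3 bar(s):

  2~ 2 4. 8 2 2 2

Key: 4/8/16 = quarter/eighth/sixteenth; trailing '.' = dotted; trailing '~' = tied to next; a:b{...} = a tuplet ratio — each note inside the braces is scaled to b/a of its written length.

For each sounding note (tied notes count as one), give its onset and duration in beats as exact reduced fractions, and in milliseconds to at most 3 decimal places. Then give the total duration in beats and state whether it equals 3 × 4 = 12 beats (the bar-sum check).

1) 0.0ms=0b +1490.683ms=4b
2) 1490.683ms=4b +559.006ms=3/2b
3) 2049.689ms=11/2b +186.335ms=1/2b
4) 2236.025ms=6b +745.342ms=2b
5) 2981.366ms=8b +745.342ms=2b
6) 3726.708ms=10b +745.342ms=2b
Σ=12b of 12 (161bpm 4/4) — PASS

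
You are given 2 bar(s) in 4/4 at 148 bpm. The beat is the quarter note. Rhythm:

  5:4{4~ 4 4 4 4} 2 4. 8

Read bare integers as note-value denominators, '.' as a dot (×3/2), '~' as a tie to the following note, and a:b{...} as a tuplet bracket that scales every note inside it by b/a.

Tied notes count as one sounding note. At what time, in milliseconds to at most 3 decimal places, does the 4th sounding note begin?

1. 0.0ms @ 0 + 648.649ms (8/5)
2. 648.649ms @ 8/5 + 324.324ms (4/5)
3. 972.973ms @ 12/5 + 324.324ms (4/5)
4. 1297.297ms @ 16/5 + 324.324ms (4/5)
5. 1621.622ms @ 4 + 810.811ms (2)
6. 2432.432ms @ 6 + 608.108ms (3/2)
7. 3040.541ms @ 15/2 + 202.703ms (1/2)

note 4 onset = 16/5b = 1297.297ms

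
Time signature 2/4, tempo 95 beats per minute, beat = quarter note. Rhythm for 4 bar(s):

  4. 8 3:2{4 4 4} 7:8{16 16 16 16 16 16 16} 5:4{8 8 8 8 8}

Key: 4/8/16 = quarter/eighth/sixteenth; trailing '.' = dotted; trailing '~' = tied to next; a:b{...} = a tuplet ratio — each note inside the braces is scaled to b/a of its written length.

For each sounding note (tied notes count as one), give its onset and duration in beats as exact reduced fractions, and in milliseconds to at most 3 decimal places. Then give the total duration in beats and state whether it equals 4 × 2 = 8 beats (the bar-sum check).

1) 0.0ms=0b +947.368ms=3/2b
2) 947.368ms=3/2b +315.789ms=1/2b
3) 1263.158ms=2b +421.053ms=2/3b
4) 1684.211ms=8/3b +421.053ms=2/3b
5) 2105.263ms=10/3b +421.053ms=2/3b
6) 2526.316ms=4b +180.451ms=2/7b
7) 2706.767ms=30/7b +180.451ms=2/7b
8) 2887.218ms=32/7b +180.451ms=2/7b
9) 3067.669ms=34/7b +180.451ms=2/7b
10) 3248.12ms=36/7b +180.451ms=2/7b
11) 3428.571ms=38/7b +180.451ms=2/7b
12) 3609.023ms=40/7b +180.451ms=2/7b
13) 3789.474ms=6b +252.632ms=2/5b
14) 4042.105ms=32/5b +252.632ms=2/5b
15) 4294.737ms=34/5b +252.632ms=2/5b
16) 4547.368ms=36/5b +252.632ms=2/5b
17) 4800.0ms=38/5b +252.632ms=2/5b
Σ=8b of 8 (95bpm 2/4) — PASS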